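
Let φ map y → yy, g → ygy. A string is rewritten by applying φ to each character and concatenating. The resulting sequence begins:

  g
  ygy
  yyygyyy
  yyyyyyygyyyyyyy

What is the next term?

Applying the rule to each of the 15 symbols of yyyyyyygyyyyyyy gives the pieces yy yy yy yy yy yy yy ygy yy yy yy yy yy yy yy, which concatenate to the answer.

yyyyyyyyyyyyyyygyyyyyyyyyyyyyyy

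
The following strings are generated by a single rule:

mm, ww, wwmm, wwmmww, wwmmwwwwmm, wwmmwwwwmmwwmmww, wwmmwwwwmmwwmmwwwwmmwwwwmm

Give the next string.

From term 3 onward, concatenate the last term with the second-to-last: ww·mm = wwmm, wwmm·ww = wwmmww, …
So term 8 is wwmmwwwwmmwwmmwwwwmmwwwwmm·wwmmwwwwmmwwmmww.

wwmmwwwwmmwwmmwwwwmmwwwwmmwwmmwwwwmmwwmmww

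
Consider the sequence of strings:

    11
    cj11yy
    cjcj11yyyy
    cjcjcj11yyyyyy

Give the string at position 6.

Each term wraps the previous one in cj on the left and yy on the right.
From cjcjcj11yyyyyy, 2 further steps: cjcjcj11yyyyyy → cjcjcjcj11yyyyyyyy → (answer).

cjcjcjcjcj11yyyyyyyyyy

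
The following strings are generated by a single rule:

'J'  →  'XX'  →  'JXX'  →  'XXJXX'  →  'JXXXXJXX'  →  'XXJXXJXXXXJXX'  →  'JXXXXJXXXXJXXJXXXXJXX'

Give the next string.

From term 3 onward, concatenate the second-to-last term with the last: J·XX = JXX, XX·JXX = XXJXX, …
Continuing: XXJXXJXXXXJXX · JXXXXJXXXXJXXJXXXXJXX gives term 8.

XXJXXJXXXXJXXJXXXXJXXXXJXXJXXXXJXX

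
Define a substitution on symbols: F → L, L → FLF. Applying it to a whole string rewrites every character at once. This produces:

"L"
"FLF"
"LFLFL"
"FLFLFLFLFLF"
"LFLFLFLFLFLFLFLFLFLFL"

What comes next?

φ(LFLFLFLFLFLFLFLFLFLFL) expands symbol-by-symbol to FLF L FLF L FLF L FLF L FLF L FLF L FLF L FLF L FLF L FLF L FLF; joining the 21 pieces gives the next term.

FLFLFLFLFLFLFLFLFLFLFLFLFLFLFLFLFLFLFLFLFLF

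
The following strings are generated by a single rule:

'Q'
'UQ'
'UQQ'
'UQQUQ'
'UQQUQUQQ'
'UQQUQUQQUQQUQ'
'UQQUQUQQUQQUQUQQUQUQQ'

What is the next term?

UQQUQUQQUQQUQUQQUQUQQUQQUQUQQUQQUQ

This is a Fibonacci-style word recurrence s(k) = s(k−1)·s(k−2): e.g. UQ·Q = UQQ.
Continuing: UQQUQUQQUQQUQUQQUQUQQ · UQQUQUQQUQQUQ gives term 8.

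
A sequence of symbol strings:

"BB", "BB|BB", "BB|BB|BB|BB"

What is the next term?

Each string is two copies of the previous one joined by '|'.
One more doubling of BB|BB|BB|BB gives the answer.

BB|BB|BB|BB|BB|BB|BB|BB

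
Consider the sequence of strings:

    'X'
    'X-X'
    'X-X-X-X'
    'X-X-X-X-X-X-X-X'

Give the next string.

Every step duplicates the string with '-' between the halves.
Doubling X-X-X-X-X-X-X-X with '-' between the halves:

X-X-X-X-X-X-X-X-X-X-X-X-X-X-X-X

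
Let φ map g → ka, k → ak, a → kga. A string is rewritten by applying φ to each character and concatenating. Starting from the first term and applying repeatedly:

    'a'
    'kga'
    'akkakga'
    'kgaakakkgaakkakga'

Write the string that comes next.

Replace each of the 17 characters of kgaakakkgaakkakga in place — ak ka kga kga ak kga ak ak ka kga kga ak ak kga ak ka kga — and concatenate.

akkakgakgaakkgaakakkakgakgaakakkgaakkakga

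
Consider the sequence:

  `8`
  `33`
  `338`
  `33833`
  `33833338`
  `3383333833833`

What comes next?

This is a Fibonacci-style word recurrence s(k) = s(k−1)·s(k−2): e.g. 33·8 = 338.
Continuing: 3383333833833 · 33833338 gives term 7.

338333383383333833338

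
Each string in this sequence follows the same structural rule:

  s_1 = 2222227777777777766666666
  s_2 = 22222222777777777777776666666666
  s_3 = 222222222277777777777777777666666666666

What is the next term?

2222222222227777777777777777777766666666666666

Reading off run lengths: 2 runs 6, 8, 10; 7 runs 11, 14, 17; 6 runs 8, 10, 12 — each is linear in n, where the shown terms are n = 3, 4, 5.
Setting n = 6 gives 12, 20, 14 characters in each block.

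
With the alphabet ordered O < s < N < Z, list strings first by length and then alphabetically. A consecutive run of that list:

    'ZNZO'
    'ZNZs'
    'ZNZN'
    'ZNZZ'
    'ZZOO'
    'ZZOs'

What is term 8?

Continuing the enumeration 2 steps past ZZOs: ZZOs → ZZON → (answer).

ZZOZ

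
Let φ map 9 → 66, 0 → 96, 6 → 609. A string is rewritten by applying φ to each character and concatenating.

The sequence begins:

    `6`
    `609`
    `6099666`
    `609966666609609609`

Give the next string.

Rewriting the 18 symbols of 609966666609609609 one by one yields 609 96 66 66 609 609 609 609 609 609 96 66 609 96 66 609 96 66; concatenated:

609966666609609609609609609966660996666099666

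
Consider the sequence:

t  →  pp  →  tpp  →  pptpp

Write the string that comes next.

Each term (from the third on) is the two preceding terms concatenated in order: term 3 = t·pp = tpp.
So term 5 is tpp·pptpp.

tpppptpp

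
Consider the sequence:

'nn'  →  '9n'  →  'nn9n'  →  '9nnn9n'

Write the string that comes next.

nn9n9nnn9n

From term 3 onward, concatenate the second-to-last term with the last: nn·9n = nn9n, 9n·nn9n = 9nnn9n, …
So term 5 is nn9n·9nnn9n.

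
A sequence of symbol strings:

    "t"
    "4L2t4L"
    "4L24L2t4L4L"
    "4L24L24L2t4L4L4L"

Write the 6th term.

Each term wraps the previous one in 4L2 on the left and 4L on the right.
From 4L24L24L2t4L4L4L, 2 further steps: 4L24L24L2t4L4L4L → 4L24L24L24L2t4L4L4L4L → (answer).

4L24L24L24L24L2t4L4L4L4L4L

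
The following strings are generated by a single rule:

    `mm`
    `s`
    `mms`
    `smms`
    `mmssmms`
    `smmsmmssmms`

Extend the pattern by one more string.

Each term (from the third on) is the two preceding terms concatenated in order: term 3 = mm·s = mms.
Continuing: mmssmms · smmsmmssmms gives term 7.

mmssmmssmmsmmssmms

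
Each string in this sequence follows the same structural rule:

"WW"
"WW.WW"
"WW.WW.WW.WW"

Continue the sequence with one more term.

s(k+1) = s(k)·.·s(k) — each term doubles the last with '.' between the halves.
So the next term is two copies of WW.WW.WW.WW with '.' between the halves.

WW.WW.WW.WW.WW.WW.WW.WW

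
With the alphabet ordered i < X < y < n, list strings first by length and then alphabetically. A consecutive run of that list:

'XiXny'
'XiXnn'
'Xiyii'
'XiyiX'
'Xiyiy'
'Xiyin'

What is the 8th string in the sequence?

Advancing 2 positions from Xiyin through Xiyin → XiyXi reaches term 8.

XiyXX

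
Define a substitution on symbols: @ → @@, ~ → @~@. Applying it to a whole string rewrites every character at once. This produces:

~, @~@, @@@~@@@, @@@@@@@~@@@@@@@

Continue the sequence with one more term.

@@@@@@@@@@@@@@@~@@@@@@@@@@@@@@@

φ(@@@@@@@~@@@@@@@) expands symbol-by-symbol to @@ @@ @@ @@ @@ @@ @@ @~@ @@ @@ @@ @@ @@ @@ @@; joining the 15 pieces gives the next term.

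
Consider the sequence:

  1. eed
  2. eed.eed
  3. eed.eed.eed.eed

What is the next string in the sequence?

s(k+1) = s(k)·.·s(k) — each term doubles the last with '.' between the halves.
Doubling eed.eed.eed.eed with '.' between the halves:

eed.eed.eed.eed.eed.eed.eed.eed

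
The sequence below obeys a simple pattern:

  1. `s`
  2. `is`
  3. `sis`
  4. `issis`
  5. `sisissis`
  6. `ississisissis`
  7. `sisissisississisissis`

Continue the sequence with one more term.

ississisississisissisississisissis

This is a Fibonacci-style word recurrence s(k) = s(k−2)·s(k−1): e.g. s·is = sis.
Continuing: ississisissis · sisissisississisissis gives term 8.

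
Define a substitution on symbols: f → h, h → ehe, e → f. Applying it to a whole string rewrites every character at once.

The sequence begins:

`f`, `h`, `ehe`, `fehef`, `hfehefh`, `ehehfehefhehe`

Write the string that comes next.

fehefehehfehefhehefehef

Replace each of the 13 characters of ehehfehefhehe in place — f ehe f ehe h f ehe f h ehe f ehe f — and concatenate.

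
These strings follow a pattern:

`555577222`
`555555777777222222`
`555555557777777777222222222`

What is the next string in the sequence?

555555555577777777777777222222222222

The n-th term is 2n+2 5's then 4n-2 7's then 3n 2's (n = 1, 2, …).
Setting n = 4 gives 10, 14, 12 characters in each block.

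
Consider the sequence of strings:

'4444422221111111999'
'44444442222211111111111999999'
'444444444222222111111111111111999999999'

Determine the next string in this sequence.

4444444444422222221111111111111111111999999999999

Reading off run lengths: 4 runs 5, 7, 9; 2 runs 4, 5, 6; 1 runs 7, 11, 15; 9 runs 3, 6, 9 — each is linear in n (n = 1, 2, …).
Setting n = 4 gives 11, 7, 19, 12 characters in each block.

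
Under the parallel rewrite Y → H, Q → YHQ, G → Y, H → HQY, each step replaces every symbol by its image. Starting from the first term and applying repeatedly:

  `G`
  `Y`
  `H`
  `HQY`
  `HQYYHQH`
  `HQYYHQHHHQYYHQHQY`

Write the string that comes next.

φ(HQYYHQHHHQYYHQHQY) expands symbol-by-symbol to HQY YHQ H H HQY YHQ HQY HQY HQY YHQ H H HQY YHQ HQY YHQ H; joining the 17 pieces gives the next term.

HQYYHQHHHQYYHQHQYHQYHQYYHQHHHQYYHQHQYYHQH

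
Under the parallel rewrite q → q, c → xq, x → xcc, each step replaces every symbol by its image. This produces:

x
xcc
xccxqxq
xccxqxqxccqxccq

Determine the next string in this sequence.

Applying the rule to each of the 15 symbols of xccxqxqxccqxccq gives the pieces xcc xq xq xcc q xcc q xcc xq xq q xcc xq xq q, which concatenate to the answer.

xccxqxqxccqxccqxccxqxqqxccxqxqq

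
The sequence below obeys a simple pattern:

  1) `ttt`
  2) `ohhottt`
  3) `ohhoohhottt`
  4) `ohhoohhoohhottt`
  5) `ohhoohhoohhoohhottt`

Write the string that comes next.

ohhoohhoohhoohhoohhottt

The strings grow by a fixed prefix ohho each time.
One more step from ohhoohhoohhoohhottt gives the answer.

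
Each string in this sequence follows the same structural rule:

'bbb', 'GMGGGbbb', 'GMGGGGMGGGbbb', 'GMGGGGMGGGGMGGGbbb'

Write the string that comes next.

Every step adds GMGGG at the front: s(k+1) = GMGGG·s(k).
So the next term is GMGGG·GMGGGGMGGGGMGGGbbb.

GMGGGGMGGGGMGGGGMGGGbbb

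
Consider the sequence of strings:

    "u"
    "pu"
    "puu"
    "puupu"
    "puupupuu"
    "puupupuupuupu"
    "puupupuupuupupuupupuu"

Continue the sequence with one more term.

Each term (from the third on) is the previous term followed by the one before it: term 3 = pu·u = puu.
Continuing: puupupuupuupupuupupuu · puupupuupuupu gives term 8.

puupupuupuupupuupupuupuupupuupuupu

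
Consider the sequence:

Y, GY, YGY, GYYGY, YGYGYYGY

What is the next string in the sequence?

GYYGYYGYGYYGY

Each term (from the third on) is the two preceding terms concatenated in order: term 3 = Y·GY = YGY.
So term 6 is GYYGY·YGYGYYGY.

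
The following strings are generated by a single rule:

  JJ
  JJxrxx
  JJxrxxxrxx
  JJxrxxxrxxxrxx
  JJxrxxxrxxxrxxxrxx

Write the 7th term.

Every step adds xrxx to the end: s(k+1) = s(k)·xrxx.
From JJxrxxxrxxxrxxxrxx, 2 further steps: JJxrxxxrxxxrxxxrxx → JJxrxxxrxxxrxxxrxxxrxx → (answer).

JJxrxxxrxxxrxxxrxxxrxxxrxx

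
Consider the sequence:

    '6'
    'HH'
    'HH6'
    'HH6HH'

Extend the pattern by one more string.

Each term (from the third on) is the previous term followed by the one before it: term 3 = HH·6 = HH6.
Continuing: HH6HH · HH6 gives term 5.

HH6HHHH6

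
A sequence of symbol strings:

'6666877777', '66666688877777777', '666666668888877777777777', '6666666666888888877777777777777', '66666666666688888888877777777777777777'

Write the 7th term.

6666666666666666888888888888877777777777777777777777

Term n consists of 2n+2 6's, followed by 2n-1 8's, followed by 3n+2 7's (n = 1, 2, …).
For term 7, n = 7, so the run lengths are 16, 13, 23.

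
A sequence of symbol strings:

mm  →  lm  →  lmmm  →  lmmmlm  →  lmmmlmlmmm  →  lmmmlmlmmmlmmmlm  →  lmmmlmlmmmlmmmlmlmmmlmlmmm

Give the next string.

lmmmlmlmmmlmmmlmlmmmlmlmmmlmmmlmlmmmlmmmlm

From term 3 onward, concatenate the last term with the second-to-last: lm·mm = lmmm, lmmm·lm = lmmmlm, …
The next term joins lmmmlmlmmmlmmmlmlmmmlmlmmm and lmmmlmlmmmlmmmlm.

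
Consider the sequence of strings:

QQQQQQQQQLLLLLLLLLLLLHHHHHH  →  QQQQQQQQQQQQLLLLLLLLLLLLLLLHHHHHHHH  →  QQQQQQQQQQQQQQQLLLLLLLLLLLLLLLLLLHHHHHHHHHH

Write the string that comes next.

Each string has the form Q^{3n} L^{3n+3} H^{2n}, where the shown terms are n = 3, 4, 5.
At n = 6 the blocks have lengths 18, 21, 12.

QQQQQQQQQQQQQQQQQQLLLLLLLLLLLLLLLLLLLLLHHHHHHHHHHHH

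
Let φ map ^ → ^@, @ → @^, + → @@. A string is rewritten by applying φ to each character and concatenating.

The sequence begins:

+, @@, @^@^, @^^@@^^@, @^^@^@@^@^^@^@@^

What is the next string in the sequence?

φ(@^^@^@@^@^^@^@@^) expands symbol-by-symbol to @^ ^@ ^@ @^ ^@ @^ @^ ^@ @^ ^@ ^@ @^ ^@ @^ @^ ^@; joining the 16 pieces gives the next term.

@^^@^@@^^@@^@^^@@^^@^@@^^@@^@^^@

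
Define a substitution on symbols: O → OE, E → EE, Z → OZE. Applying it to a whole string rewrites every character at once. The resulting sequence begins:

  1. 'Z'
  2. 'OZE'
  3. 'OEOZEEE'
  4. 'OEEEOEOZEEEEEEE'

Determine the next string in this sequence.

OEEEEEEEOEEEOEOZEEEEEEEEEEEEEEE

Replace each of the 15 characters of OEEEOEOZEEEEEEE in place — OE EE EE EE OE EE OE OZE EE EE EE EE EE EE EE — and concatenate.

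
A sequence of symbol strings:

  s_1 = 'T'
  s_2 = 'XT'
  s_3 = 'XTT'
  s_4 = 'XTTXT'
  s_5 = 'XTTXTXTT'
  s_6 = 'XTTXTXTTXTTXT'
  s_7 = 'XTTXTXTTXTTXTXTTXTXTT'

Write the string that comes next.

From term 3 onward, concatenate the last term with the second-to-last: XT·T = XTT, XTT·XT = XTTXT, …
The next term joins XTTXTXTTXTTXTXTTXTXTT and XTTXTXTTXTTXT.

XTTXTXTTXTTXTXTTXTXTTXTTXTXTTXTTXT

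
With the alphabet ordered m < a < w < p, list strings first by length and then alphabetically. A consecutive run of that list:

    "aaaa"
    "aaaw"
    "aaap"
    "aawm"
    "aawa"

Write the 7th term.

aawp

Stepping forward 2 times from aawa: aawa → aaww, then the target.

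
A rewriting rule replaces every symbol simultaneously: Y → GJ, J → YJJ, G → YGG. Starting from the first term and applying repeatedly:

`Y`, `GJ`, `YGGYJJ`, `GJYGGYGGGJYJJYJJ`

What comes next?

YGGYJJGJYGGYGGGJYGGYGGYGGYJJGJYJJYJJGJYJJYJJ

φ(GJYGGYGGGJYJJYJJ) expands symbol-by-symbol to YGG YJJ GJ YGG YGG GJ YGG YGG YGG YJJ GJ YJJ YJJ GJ YJJ YJJ; joining the 16 pieces gives the next term.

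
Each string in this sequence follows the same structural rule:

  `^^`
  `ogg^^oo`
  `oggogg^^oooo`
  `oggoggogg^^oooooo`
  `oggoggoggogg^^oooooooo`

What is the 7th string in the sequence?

Each term wraps the previous one in ogg on the left and oo on the right.
From oggoggoggogg^^oooooooo, 2 further steps: oggoggoggogg^^oooooooo → oggoggoggoggogg^^oooooooooo → (answer).

oggoggoggoggoggogg^^oooooooooooo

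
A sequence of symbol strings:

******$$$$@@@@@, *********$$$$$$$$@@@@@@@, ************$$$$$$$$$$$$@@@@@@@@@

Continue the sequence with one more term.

Reading off run lengths: * runs 6, 9, 12; $ runs 4, 8, 12; @ runs 5, 7, 9 — each is linear in n (n = 1, 2, …).
At n = 4 the blocks have lengths 15, 16, 11.

***************$$$$$$$$$$$$$$$$@@@@@@@@@@@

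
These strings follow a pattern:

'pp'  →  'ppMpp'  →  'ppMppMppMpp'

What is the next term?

Each string is two copies of the previous one joined by 'M'.
So the next term is two copies of ppMppMppMpp with 'M' between the halves.

ppMppMppMppMppMppMppMpp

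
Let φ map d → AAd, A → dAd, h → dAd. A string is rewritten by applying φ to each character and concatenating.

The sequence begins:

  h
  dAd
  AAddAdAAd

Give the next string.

dAddAdAAdAAddAdAAddAddAdAAd

Expanding AAddAdAAd: A→dAd, A→dAd, d→AAd, d→AAd, A→dAd, d→AAd, A→dAd, A→dAd, d→AAd. Concatenated: dAd dAd AAd AAd dAd AAd dAd dAd AAd.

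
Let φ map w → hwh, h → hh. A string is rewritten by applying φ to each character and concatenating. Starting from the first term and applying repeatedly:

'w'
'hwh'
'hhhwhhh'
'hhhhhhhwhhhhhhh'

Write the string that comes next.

Rewriting the 15 symbols of hhhhhhhwhhhhhhh one by one yields hh hh hh hh hh hh hh hwh hh hh hh hh hh hh hh; concatenated:

hhhhhhhhhhhhhhhwhhhhhhhhhhhhhhh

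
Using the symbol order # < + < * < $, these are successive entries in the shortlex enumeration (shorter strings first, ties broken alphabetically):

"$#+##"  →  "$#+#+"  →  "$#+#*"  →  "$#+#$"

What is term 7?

$#++*

Advancing 3 positions from $#+#$ through $#+#$ → $#++# → $#+++ reaches term 7.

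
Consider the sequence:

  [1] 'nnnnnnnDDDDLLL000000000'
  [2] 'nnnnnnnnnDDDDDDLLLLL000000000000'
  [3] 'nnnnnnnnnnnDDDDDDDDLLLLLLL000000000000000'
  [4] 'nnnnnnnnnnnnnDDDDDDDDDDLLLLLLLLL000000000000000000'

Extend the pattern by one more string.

The n-th term is 2n+3 n's then 2n D's then 2n-1 L's then 3n+3 0's, where the shown terms are n = 2, 3, 4, 5.
For the next term, n = 6, so the run lengths are 15, 12, 11, 21.

nnnnnnnnnnnnnnnDDDDDDDDDDDDLLLLLLLLLLL000000000000000000000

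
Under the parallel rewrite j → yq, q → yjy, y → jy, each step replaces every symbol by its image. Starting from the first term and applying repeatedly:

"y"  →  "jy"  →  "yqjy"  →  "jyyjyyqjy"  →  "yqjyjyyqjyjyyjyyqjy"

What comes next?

Applying the rule to each of the 19 symbols of yqjyjyyqjyjyyjyyqjy gives the pieces jy yjy yq jy yq jy jy yjy yq jy yq jy jy yq jy jy yjy yq jy, which concatenate to the answer.

jyyjyyqjyyqjyjyyjyyqjyyqjyjyyqjyjyyjyyqjy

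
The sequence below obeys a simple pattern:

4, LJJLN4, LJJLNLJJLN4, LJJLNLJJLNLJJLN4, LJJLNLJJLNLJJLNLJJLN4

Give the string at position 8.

LJJLNLJJLNLJJLNLJJLNLJJLNLJJLNLJJLN4

Every step adds LJJLN at the front: s(k+1) = LJJLN·s(k).
From LJJLNLJJLNLJJLNLJJLN4, 3 further steps: LJJLNLJJLNLJJLNLJJLN4 → LJJLNLJJLNLJJLNLJJLNLJJLN4 → LJJLNLJJLNLJJLNLJJLNLJJLNLJJLN4 → (answer).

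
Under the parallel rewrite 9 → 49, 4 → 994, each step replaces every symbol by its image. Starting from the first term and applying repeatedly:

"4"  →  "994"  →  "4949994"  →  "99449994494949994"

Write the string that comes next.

Rewriting the 17 symbols of 99449994494949994 one by one yields 49 49 994 994 49 49 49 994 994 49 994 49 994 49 49 49 994; concatenated:

49499949944949499949944999449994494949994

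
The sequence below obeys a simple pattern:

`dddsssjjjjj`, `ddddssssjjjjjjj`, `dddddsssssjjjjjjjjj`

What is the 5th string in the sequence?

dddddddsssssssjjjjjjjjjjjjj

The n-th term is n+1 d's then n+1 s's then 2n+1 j's, where the shown terms are n = 2, 3, 4.
At n = 6 the blocks have lengths 7, 7, 13.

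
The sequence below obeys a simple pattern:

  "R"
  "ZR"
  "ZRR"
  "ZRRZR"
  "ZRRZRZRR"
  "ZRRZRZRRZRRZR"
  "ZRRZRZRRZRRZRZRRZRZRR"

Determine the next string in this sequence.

ZRRZRZRRZRRZRZRRZRZRRZRRZRZRRZRRZR

From term 3 onward, concatenate the last term with the second-to-last: ZR·R = ZRR, ZRR·ZR = ZRRZR, …
The next term joins ZRRZRZRRZRRZRZRRZRZRR and ZRRZRZRRZRRZR.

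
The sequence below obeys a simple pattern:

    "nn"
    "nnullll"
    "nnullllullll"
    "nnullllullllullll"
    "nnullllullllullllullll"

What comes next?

Each term is the previous one with ullll appended.
So the next term is nnullllullllullllullll·ullll.

nnullllullllullllullllullll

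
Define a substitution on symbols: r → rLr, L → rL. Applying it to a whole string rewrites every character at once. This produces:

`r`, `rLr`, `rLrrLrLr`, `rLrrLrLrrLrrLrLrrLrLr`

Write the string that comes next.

rLrrLrLrrLrrLrLrrLrLrrLrrLrLrrLrrLrLrrLrLrrLrrLrLrrLrLr

Applying the rule to each of the 21 symbols of rLrrLrLrrLrrLrLrrLrLr gives the pieces rLr rL rLr rLr rL rLr rL rLr rLr rL rLr rLr rL rLr rL rLr rLr rL rLr rL rLr, which concatenate to the answer.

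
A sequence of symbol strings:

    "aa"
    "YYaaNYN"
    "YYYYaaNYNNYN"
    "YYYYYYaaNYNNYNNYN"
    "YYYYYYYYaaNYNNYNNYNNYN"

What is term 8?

Every step adds YY to the front and NYN to the end of the previous string.
From YYYYYYYYaaNYNNYNNYNNYN, 3 further steps: YYYYYYYYaaNYNNYNNYNNYN → YYYYYYYYYYaaNYNNYNNYNNYNNYN → YYYYYYYYYYYYaaNYNNYNNYNNYNNYNNYN → (answer).

YYYYYYYYYYYYYYaaNYNNYNNYNNYNNYNNYNNYN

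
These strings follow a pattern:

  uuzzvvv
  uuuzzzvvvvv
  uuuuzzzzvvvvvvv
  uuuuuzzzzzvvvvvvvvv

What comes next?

Term n consists of n u's, followed by n z's, followed by 2n-1 v's, where the shown terms are n = 2, 3, 4, 5.
Setting n = 6 gives 6, 6, 11 characters in each block.

uuuuuuzzzzzzvvvvvvvvvvv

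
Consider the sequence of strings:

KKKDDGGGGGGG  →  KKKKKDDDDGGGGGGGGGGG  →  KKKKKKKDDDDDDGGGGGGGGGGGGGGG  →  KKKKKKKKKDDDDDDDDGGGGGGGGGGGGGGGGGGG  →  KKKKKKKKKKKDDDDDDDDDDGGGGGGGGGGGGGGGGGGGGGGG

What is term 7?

KKKKKKKKKKKKKKKDDDDDDDDDDDDDDGGGGGGGGGGGGGGGGGGGGGGGGGGGGGGG

The n-th term is 2n+1 K's then 2n D's then 4n+3 G's (n = 1, 2, …).
Setting n = 7 gives 15, 14, 31 characters in each block.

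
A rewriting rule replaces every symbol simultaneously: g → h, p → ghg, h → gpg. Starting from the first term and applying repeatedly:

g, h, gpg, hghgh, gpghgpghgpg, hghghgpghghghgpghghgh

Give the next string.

Applying the rule to each of the 21 symbols of hghghgpghghghgpghghgh gives the pieces gpg h gpg h gpg h ghg h gpg h gpg h gpg h ghg h gpg h gpg h gpg, which concatenate to the answer.

gpghgpghgpghghghgpghgpghgpghghghgpghgpghgpg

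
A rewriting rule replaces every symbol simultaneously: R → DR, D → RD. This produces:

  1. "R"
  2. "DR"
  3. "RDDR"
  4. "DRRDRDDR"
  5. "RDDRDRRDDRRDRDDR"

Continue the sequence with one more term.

φ(RDDRDRRDDRRDRDDR) expands symbol-by-symbol to DR RD RD DR RD DR DR RD RD DR DR RD DR RD RD DR; joining the 16 pieces gives the next term.

DRRDRDDRRDDRDRRDRDDRDRRDDRRDRDDR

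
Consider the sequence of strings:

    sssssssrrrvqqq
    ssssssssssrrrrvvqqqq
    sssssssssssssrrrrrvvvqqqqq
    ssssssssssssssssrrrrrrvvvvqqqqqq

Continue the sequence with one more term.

Reading off run lengths: s runs 7, 10, 13, 16; r runs 3, 4, 5, 6; v runs 1, 2, 3, 4; q runs 3, 4, 5, 6 — each is linear in n, where the shown terms are n = 2, 3, 4, 5.
For the next term, n = 6, so the run lengths are 19, 7, 5, 7.

sssssssssssssssssssrrrrrrrvvvvvqqqqqqq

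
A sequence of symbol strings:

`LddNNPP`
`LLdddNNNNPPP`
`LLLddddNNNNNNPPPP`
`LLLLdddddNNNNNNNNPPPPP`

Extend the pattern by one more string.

The n-th term is n L's then n+1 d's then 2n N's then n+1 P's (n = 1, 2, …).
For the next term, n = 5, so the run lengths are 5, 6, 10, 6.

LLLLLddddddNNNNNNNNNNPPPPPP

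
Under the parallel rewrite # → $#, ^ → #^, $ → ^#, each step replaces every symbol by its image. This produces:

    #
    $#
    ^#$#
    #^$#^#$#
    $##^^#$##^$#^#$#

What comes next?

Applying the rule to each of the 16 symbols of $##^^#$##^$#^#$# gives the pieces ^# $# $# #^ #^ $# ^# $# $# #^ ^# $# #^ $# ^# $#, which concatenate to the answer.

^#$#$##^#^$#^#$#$##^^#$##^$#^#$#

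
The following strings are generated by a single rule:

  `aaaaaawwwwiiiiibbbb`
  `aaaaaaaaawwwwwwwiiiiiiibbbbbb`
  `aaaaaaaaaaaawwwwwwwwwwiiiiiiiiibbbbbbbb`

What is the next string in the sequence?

Reading off run lengths: a runs 6, 9, 12; w runs 4, 7, 10; i runs 5, 7, 9; b runs 4, 6, 8 — each is linear in n, where the shown terms are n = 2, 3, 4.
For the next term, n = 5, so the run lengths are 15, 13, 11, 10.

aaaaaaaaaaaaaaawwwwwwwwwwwwwiiiiiiiiiiibbbbbbbbbb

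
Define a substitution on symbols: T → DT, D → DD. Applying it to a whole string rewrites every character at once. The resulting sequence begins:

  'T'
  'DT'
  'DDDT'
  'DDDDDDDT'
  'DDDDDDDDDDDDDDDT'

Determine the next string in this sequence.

DDDDDDDDDDDDDDDDDDDDDDDDDDDDDDDT

Applying the rule to each of the 16 symbols of DDDDDDDDDDDDDDDT gives the pieces DD DD DD DD DD DD DD DD DD DD DD DD DD DD DD DT, which concatenate to the answer.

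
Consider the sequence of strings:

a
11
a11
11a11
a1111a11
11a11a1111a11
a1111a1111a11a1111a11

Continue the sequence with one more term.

This is a Fibonacci-style word recurrence s(k) = s(k−2)·s(k−1): e.g. a·11 = a11.
The next term joins 11a11a1111a11 and a1111a1111a11a1111a11.

11a11a1111a11a1111a1111a11a1111a11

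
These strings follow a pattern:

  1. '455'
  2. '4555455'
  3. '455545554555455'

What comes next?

Every step duplicates the string with '5' between the halves.
Doubling 455545554555455 with '5' between the halves:

4555455545554555455545554555455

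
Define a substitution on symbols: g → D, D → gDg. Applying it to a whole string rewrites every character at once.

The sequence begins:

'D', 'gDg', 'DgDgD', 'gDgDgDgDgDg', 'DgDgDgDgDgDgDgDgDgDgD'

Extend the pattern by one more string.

gDgDgDgDgDgDgDgDgDgDgDgDgDgDgDgDgDgDgDgDgDg

φ(DgDgDgDgDgDgDgDgDgDgD) expands symbol-by-symbol to gDg D gDg D gDg D gDg D gDg D gDg D gDg D gDg D gDg D gDg D gDg; joining the 21 pieces gives the next term.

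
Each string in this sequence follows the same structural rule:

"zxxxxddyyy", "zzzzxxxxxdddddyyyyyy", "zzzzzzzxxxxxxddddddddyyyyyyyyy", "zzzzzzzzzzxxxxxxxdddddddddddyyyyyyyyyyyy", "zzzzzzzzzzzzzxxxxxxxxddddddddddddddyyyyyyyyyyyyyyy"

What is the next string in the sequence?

The n-th term is 3n-2 z's then n+3 x's then 3n-1 d's then 3n y's (n = 1, 2, …).
Setting n = 6 gives 16, 9, 17, 18 characters in each block.

zzzzzzzzzzzzzzzzxxxxxxxxxdddddddddddddddddyyyyyyyyyyyyyyyyyy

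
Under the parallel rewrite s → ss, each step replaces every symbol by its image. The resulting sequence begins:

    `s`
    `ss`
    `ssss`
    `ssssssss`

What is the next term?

ssssssssssssssss

Rewriting each symbol of ssssssss: s→ss, s→ss, s→ss, s→ss, s→ss, s→ss, s→ss, s→ss, which concatenates to ss ss ss ss ss ss ss ss.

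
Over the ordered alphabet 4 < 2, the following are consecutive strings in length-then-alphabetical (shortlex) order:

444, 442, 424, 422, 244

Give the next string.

The successor of 244 increments the rightmost position that isn't already 2 and resets every position after it to 4.

242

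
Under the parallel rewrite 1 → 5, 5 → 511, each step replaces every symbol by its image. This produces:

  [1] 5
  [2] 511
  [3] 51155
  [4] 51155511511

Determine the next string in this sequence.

Rewriting each symbol of 51155511511: 5→511, 1→5, 1→5, 5→511, 5→511, 5→511, 1→5, 1→5, 5→511, 1→5, 1→5, which concatenates to 511 5 5 511 511 511 5 5 511 5 5.

511555115115115551155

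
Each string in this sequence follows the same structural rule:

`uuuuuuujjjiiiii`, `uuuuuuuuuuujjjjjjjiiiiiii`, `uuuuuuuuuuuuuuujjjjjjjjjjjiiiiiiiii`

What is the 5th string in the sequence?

Each string has the form u^{4n+3} j^{4n-1} i^{2n+3} (n = 1, 2, …).
At n = 5 the blocks have lengths 23, 19, 13.

uuuuuuuuuuuuuuuuuuuuuuujjjjjjjjjjjjjjjjjjjiiiiiiiiiiiii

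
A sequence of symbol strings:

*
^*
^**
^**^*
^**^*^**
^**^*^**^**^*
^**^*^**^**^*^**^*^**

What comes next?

^**^*^**^**^*^**^*^**^**^*^**^**^*

This is a Fibonacci-style word recurrence s(k) = s(k−1)·s(k−2): e.g. ^*·* = ^**.
The next term joins ^**^*^**^**^*^**^*^** and ^**^*^**^**^*.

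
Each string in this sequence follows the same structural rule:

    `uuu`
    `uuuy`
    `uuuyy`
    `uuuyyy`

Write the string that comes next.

Every step adds y to the end: s(k+1) = s(k)·y.
Applying this once more to uuuyyy:

uuuyyyy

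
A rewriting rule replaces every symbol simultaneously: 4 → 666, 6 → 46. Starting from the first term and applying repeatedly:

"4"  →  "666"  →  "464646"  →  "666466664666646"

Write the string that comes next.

Rewriting the 15 symbols of 666466664666646 one by one yields 46 46 46 666 46 46 46 46 666 46 46 46 46 666 46; concatenated:

464646666464646466664646464666646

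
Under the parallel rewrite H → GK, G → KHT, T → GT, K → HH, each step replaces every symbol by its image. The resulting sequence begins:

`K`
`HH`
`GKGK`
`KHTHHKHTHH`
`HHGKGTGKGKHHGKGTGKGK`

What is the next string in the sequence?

Rewriting the 20 symbols of HHGKGTGKGKHHGKGTGKGK one by one yields GK GK KHT HH KHT GT KHT HH KHT HH GK GK KHT HH KHT GT KHT HH KHT HH; concatenated:

GKGKKHTHHKHTGTKHTHHKHTHHGKGKKHTHHKHTGTKHTHHKHTHH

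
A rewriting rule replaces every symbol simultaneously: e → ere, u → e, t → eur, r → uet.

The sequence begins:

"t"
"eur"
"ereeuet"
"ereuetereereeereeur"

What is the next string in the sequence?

ereuetereeereeurereuetereereuetereereereuetereereeuet

Applying the rule to each of the 19 symbols of ereuetereereeereeur gives the pieces ere uet ere e ere eur ere uet ere ere uet ere ere ere uet ere ere e uet, which concatenate to the answer.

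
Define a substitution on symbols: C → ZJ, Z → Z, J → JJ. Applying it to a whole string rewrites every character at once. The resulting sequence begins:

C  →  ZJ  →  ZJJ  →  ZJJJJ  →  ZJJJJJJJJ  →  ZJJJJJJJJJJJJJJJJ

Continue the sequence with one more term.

ZJJJJJJJJJJJJJJJJJJJJJJJJJJJJJJJJ

Applying the rule to each of the 17 symbols of ZJJJJJJJJJJJJJJJJ gives the pieces Z JJ JJ JJ JJ JJ JJ JJ JJ JJ JJ JJ JJ JJ JJ JJ JJ, which concatenate to the answer.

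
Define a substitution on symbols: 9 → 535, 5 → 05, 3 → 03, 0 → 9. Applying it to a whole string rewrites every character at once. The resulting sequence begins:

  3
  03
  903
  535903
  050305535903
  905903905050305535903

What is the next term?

Rewriting the 21 symbols of 905903905050305535903 one by one yields 535 9 05 535 9 03 535 9 05 9 05 9 03 9 05 05 03 05 535 9 03; concatenated:

535905535903535905905903905050305535903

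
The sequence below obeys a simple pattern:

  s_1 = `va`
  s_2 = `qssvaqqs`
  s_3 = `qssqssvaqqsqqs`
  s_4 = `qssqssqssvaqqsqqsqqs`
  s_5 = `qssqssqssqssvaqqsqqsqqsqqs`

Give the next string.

qssqssqssqssqssvaqqsqqsqqsqqsqqs

Each term wraps the previous one in qss on the left and qqs on the right.
One more step from qssqssqssqssvaqqsqqsqqsqqs gives the answer.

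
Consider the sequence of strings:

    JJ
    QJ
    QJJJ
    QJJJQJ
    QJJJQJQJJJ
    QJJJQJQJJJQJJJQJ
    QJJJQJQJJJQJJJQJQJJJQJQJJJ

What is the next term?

From term 3 onward, concatenate the last term with the second-to-last: QJ·JJ = QJJJ, QJJJ·QJ = QJJJQJ, …
So term 8 is QJJJQJQJJJQJJJQJQJJJQJQJJJ·QJJJQJQJJJQJJJQJ.

QJJJQJQJJJQJJJQJQJJJQJQJJJQJJJQJQJJJQJJJQJ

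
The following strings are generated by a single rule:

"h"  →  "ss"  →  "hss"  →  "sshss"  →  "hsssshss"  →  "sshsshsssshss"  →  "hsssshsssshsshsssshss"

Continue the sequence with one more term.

sshsshsssshsshsssshsssshsshsssshss

This is a Fibonacci-style word recurrence s(k) = s(k−2)·s(k−1): e.g. h·ss = hss.
Continuing: sshsshsssshss · hsssshsssshsshsssshss gives term 8.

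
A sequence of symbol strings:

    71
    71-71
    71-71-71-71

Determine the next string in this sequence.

71-71-71-71-71-71-71-71

Each string is two copies of the previous one joined by '-'.
One more doubling of 71-71-71-71 gives the answer.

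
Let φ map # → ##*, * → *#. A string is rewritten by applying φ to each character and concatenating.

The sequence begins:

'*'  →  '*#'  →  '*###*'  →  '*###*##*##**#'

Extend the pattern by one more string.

*###*##*##**###*##**###*##**#*###*

Replace each of the 13 characters of *###*##*##**# in place — *# ##* ##* ##* *# ##* ##* *# ##* ##* *# *# ##* — and concatenate.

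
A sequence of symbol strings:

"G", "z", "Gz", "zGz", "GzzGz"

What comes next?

zGzGzzGz

Each term (from the third on) is the two preceding terms concatenated in order: term 3 = G·z = Gz.
Continuing: zGz · GzzGz gives term 6.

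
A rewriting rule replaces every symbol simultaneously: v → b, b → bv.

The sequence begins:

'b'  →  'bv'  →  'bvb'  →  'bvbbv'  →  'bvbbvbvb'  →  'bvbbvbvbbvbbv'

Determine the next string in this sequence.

Replace each of the 13 characters of bvbbvbvbbvbbv in place — bv b bv bv b bv b bv bv b bv bv b — and concatenate.

bvbbvbvbbvbbvbvbbvbvb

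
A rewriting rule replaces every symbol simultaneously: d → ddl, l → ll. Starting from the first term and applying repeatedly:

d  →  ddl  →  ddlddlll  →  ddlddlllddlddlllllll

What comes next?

Rewriting the 20 symbols of ddlddlllddlddlllllll one by one yields ddl ddl ll ddl ddl ll ll ll ddl ddl ll ddl ddl ll ll ll ll ll ll ll; concatenated:

ddlddlllddlddlllllllddlddlllddlddlllllllllllllll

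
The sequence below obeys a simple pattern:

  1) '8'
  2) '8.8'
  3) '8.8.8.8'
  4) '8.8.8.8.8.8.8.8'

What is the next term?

Each string is two copies of the previous one joined by '.'.
So the next term is two copies of 8.8.8.8.8.8.8.8 with '.' between the halves.

8.8.8.8.8.8.8.8.8.8.8.8.8.8.8.8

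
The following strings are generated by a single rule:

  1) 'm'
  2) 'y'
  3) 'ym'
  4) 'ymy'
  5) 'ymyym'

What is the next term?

This is a Fibonacci-style word recurrence s(k) = s(k−1)·s(k−2): e.g. y·m = ym.
Continuing: ymyym · ymy gives term 6.

ymyymymy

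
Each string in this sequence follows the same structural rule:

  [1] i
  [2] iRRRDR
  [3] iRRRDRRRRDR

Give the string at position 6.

iRRRDRRRRDRRRRDRRRRDRRRRDR

The strings grow by a fixed suffix RRRDR each time.
From iRRRDRRRRDR, 3 further steps: iRRRDRRRRDR → iRRRDRRRRDRRRRDR → iRRRDRRRRDRRRRDRRRRDR → (answer).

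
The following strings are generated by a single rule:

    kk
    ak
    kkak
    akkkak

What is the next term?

Each term (from the third on) is the two preceding terms concatenated in order: term 3 = kk·ak = kkak.
So term 5 is kkak·akkkak.

kkakakkkak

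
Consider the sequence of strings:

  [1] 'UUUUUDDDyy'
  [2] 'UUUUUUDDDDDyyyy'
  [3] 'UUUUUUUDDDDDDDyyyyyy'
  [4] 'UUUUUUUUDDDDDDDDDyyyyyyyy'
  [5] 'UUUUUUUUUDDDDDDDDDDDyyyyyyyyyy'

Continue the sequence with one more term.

UUUUUUUUUUDDDDDDDDDDDDDyyyyyyyyyyyy

The n-th term is n+3 U's then 2n-1 D's then 2n-2 y's, where the shown terms are n = 2, 3, 4, 5, 6.
At n = 7 the blocks have lengths 10, 13, 12.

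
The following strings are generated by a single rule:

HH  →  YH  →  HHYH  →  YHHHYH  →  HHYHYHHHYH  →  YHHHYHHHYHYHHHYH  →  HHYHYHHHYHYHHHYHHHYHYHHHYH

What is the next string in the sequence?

This is a Fibonacci-style word recurrence s(k) = s(k−2)·s(k−1): e.g. HH·YH = HHYH.
The next term joins YHHHYHHHYHYHHHYH and HHYHYHHHYHYHHHYHHHYHYHHHYH.

YHHHYHHHYHYHHHYHHHYHYHHHYHYHHHYHHHYHYHHHYH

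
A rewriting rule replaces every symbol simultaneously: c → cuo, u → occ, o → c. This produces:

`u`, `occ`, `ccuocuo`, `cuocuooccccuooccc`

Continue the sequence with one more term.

Rewriting the 17 symbols of cuocuooccccuooccc one by one yields cuo occ c cuo occ c c cuo cuo cuo cuo occ c c cuo cuo cuo; concatenated:

cuooccccuoocccccuocuocuocuoocccccuocuocuo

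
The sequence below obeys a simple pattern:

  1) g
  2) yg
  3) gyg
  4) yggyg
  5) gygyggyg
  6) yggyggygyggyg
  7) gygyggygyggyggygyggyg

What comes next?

yggyggygyggyggygyggygyggyggygyggyg

From term 3 onward, concatenate the second-to-last term with the last: g·yg = gyg, yg·gyg = yggyg, …
The next term joins yggyggygyggyg and gygyggygyggyggygyggyg.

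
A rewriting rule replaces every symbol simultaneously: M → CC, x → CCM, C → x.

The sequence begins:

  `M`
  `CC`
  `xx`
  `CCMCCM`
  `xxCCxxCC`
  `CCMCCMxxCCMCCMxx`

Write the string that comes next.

xxCCxxCCCCMCCMxxCCxxCCCCMCCM

Applying the rule to each of the 16 symbols of CCMCCMxxCCMCCMxx gives the pieces x x CC x x CC CCM CCM x x CC x x CC CCM CCM, which concatenate to the answer.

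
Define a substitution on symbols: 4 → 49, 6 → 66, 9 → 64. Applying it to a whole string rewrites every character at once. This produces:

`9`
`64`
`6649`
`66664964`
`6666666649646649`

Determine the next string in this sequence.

66666666666666664964664966664964

Replace each of the 16 characters of 6666666649646649 in place — 66 66 66 66 66 66 66 66 49 64 66 49 66 66 49 64 — and concatenate.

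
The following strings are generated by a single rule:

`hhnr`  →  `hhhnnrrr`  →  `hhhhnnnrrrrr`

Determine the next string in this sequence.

hhhhhnnnnrrrrrrr

Term n consists of n+1 h's, followed by n n's, followed by 2n-1 r's (n = 1, 2, …).
For the next term, n = 4, so the run lengths are 5, 4, 7.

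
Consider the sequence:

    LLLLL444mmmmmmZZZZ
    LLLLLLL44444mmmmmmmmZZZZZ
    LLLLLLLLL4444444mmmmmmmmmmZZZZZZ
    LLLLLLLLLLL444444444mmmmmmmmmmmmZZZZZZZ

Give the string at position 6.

The n-th term is 2n+1 L's then 2n-1 4's then 2n+2 m's then n+2 Z's, where the shown terms are n = 2, 3, 4, 5.
At n = 7 the blocks have lengths 15, 13, 16, 9.

LLLLLLLLLLLLLLL4444444444444mmmmmmmmmmmmmmmmZZZZZZZZZ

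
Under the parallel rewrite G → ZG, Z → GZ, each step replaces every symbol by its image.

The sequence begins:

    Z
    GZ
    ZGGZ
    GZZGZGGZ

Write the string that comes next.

ZGGZGZZGGZZGZGGZ

Expanding GZZGZGGZ: G→ZG, Z→GZ, Z→GZ, G→ZG, Z→GZ, G→ZG, G→ZG, Z→GZ. Concatenated: ZG GZ GZ ZG GZ ZG ZG GZ.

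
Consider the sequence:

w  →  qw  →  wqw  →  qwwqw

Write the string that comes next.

wqwqwwqw

This is a Fibonacci-style word recurrence s(k) = s(k−2)·s(k−1): e.g. w·qw = wqw.
So term 5 is wqw·qwwqw.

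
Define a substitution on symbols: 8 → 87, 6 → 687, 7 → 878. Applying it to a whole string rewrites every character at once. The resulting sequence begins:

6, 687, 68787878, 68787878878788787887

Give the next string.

Replace each of the 20 characters of 68787878878788787887 in place — 687 87 878 87 878 87 878 87 87 878 87 878 87 87 878 87 878 87 87 878 — and concatenate.

6878787887878878788787878878788787878878788787878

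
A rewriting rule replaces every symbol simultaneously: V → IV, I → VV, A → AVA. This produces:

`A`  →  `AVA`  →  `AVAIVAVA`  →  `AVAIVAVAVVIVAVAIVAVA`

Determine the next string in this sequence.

Rewriting the 20 symbols of AVAIVAVAVVIVAVAIVAVA one by one yields AVA IV AVA VV IV AVA IV AVA IV IV VV IV AVA IV AVA VV IV AVA IV AVA; concatenated:

AVAIVAVAVVIVAVAIVAVAIVIVVVIVAVAIVAVAVVIVAVAIVAVA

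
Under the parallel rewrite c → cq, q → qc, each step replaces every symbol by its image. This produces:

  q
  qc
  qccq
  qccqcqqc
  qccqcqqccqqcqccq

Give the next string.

Replace each of the 16 characters of qccqcqqccqqcqccq in place — qc cq cq qc cq qc qc cq cq qc qc cq qc cq cq qc — and concatenate.

qccqcqqccqqcqccqcqqcqccqqccqcqqc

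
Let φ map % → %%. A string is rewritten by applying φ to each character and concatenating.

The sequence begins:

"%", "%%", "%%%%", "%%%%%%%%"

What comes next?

Rewriting each symbol of %%%%%%%%: %→%%, %→%%, %→%%, %→%%, %→%%, %→%%, %→%%, %→%%, which concatenates to %% %% %% %% %% %% %% %%.

%%%%%%%%%%%%%%%%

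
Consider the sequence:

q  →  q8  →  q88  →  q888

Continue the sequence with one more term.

The strings grow by a fixed suffix 8 each time.
Applying this once more to q888:

q8888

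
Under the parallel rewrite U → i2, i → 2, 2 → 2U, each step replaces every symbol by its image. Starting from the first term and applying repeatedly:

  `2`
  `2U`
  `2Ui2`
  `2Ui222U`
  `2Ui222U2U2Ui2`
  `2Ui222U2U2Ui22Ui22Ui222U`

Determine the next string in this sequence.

2Ui222U2U2Ui22Ui22Ui222U2Ui222U2Ui222U2U2Ui2

φ(2Ui222U2U2Ui22Ui22Ui222U) expands symbol-by-symbol to 2U i2 2 2U 2U 2U i2 2U i2 2U i2 2 2U 2U i2 2 2U 2U i2 2 2U 2U 2U i2; joining the 24 pieces gives the next term.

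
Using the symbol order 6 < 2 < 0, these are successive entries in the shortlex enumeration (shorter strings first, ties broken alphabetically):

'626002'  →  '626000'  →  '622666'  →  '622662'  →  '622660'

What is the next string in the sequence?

Treat 622660 as a base-3 numeral over the given alphabet and add one, carrying through any trailing 0's.

622626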